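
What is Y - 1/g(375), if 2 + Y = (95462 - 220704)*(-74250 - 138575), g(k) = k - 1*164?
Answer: 5624126644727/211 ≈ 2.6655e+10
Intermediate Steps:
g(k) = -164 + k (g(k) = k - 164 = -164 + k)
Y = 26654628648 (Y = -2 + (95462 - 220704)*(-74250 - 138575) = -2 - 125242*(-212825) = -2 + 26654628650 = 26654628648)
Y - 1/g(375) = 26654628648 - 1/(-164 + 375) = 26654628648 - 1/211 = 5624126644727/211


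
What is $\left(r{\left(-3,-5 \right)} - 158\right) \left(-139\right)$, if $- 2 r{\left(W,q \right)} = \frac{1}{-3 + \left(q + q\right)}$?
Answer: $\frac{570873}{26} \approx 21957.0$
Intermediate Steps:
$r{\left(W,q \right)} = - \frac{1}{2 \left(-3 + 2 q\right)}$ ($r{\left(W,q \right)} = - \frac{1}{2 \left(-3 + \left(q + q\right)\right)} = - \frac{1}{2 \left(-3 + 2 q\right)}$)
$\left(r{\left(-3,-5 \right)} - 158\right) \left(-139\right) = \left(- \frac{1}{-6 + 4 \left(-5\right)} - 158\right) \left(-139\right) = \left(- \frac{1}{-6 - 20} - 158\right) \left(-139\right) = \left(- \frac{1}{-26} - 158\right) \left(-139\right) = \left(\left(-1\right) \left(- \frac{1}{26}\right) - 158\right) \left(-139\right) = \left(\frac{1}{26} - 158\right) \left(-139\right) = \left(- \frac{4107}{26}\right) \left(-139\right) = \frac{570873}{26}$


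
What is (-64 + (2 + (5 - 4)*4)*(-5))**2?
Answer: 8836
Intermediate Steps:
(-64 + (2 + (5 - 4)*4)*(-5))**2 = (-64 + (2 + 1*4)*(-5))**2 = (-64 + (2 + 4)*(-5))**2 = (-64 + 6*(-5))**2 = (-64 - 30)**2 = (-94)**2 = 8836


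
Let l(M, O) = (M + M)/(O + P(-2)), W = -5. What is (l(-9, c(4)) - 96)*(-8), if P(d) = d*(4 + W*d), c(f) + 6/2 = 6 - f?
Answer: 22128/29 ≈ 763.03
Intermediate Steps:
c(f) = 3 - f (c(f) = -3 + (6 - f) = 3 - f)
P(d) = d*(4 - 5*d)
l(M, O) = 2*M/(-28 + O) (l(M, O) = (M + M)/(O - 2*(4 - 5*(-2))) = (2*M)/(O - 2*(4 + 10)) = (2*M)/(O - 2*14) = (2*M)/(O - 28) = (2*M)/(-28 + O) = 2*M/(-28 + O))
(l(-9, c(4)) - 96)*(-8) = (2*(-9)/(-28 + (3 - 1*4)) - 96)*(-8) = (2*(-9)/(-28 + (3 - 4)) - 96)*(-8) = (2*(-9)/(-28 - 1) - 96)*(-8) = (2*(-9)/(-29) - 96)*(-8) = (2*(-9)*(-1/29) - 96)*(-8) = (18/29 - 96)*(-8) = -2766/29*(-8) = 22128/29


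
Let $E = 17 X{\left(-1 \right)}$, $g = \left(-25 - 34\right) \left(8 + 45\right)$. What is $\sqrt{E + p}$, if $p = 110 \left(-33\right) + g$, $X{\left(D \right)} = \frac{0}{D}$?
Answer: $i \sqrt{6757} \approx 82.201 i$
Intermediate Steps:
$X{\left(D \right)} = 0$
$g = -3127$ ($g = \left(-59\right) 53 = -3127$)
$p = -6757$ ($p = 110 \left(-33\right) - 3127 = -3630 - 3127 = -6757$)
$E = 0$ ($E = 17 \cdot 0 = 0$)
$\sqrt{E + p} = \sqrt{0 - 6757} = \sqrt{-6757} = i \sqrt{6757}$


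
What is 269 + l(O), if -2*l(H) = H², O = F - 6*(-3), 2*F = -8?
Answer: 171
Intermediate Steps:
F = -4 (F = (½)*(-8) = -4)
O = 14 (O = -4 - 6*(-3) = -4 - 1*(-18) = -4 + 18 = 14)
l(H) = -H²/2
269 + l(O) = 269 - ½*14² = 269 - ½*196 = 269 - 98 = 171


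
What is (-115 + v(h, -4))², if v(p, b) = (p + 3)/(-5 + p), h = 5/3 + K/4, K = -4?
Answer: 2268036/169 ≈ 13420.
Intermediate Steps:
h = ⅔ (h = 5/3 - 4/4 = 5*(⅓) - 4*¼ = 5/3 - 1 = ⅔ ≈ 0.66667)
v(p, b) = (3 + p)/(-5 + p)
(-115 + v(h, -4))² = (-115 + (3 + ⅔)/(-5 + ⅔))² = (-115 + (11/3)/(-13/3))² = (-115 - 3/13*11/3)² = (-115 - 11/13)² = (-1506/13)² = 2268036/169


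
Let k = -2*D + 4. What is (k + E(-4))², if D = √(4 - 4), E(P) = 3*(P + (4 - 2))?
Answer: 4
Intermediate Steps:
E(P) = 6 + 3*P (E(P) = 3*(P + 2) = 3*(2 + P) = 6 + 3*P)
D = 0 (D = √0 = 0)
k = 4 (k = -2*0 + 4 = 0 + 4 = 4)
(k + E(-4))² = (4 + (6 + 3*(-4)))² = (4 + (6 - 12))² = (4 - 6)² = (-2)² = 4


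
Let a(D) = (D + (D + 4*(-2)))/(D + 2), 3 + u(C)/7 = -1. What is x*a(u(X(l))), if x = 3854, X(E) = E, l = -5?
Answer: 123328/13 ≈ 9486.8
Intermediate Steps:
u(C) = -28 (u(C) = -21 + 7*(-1) = -21 - 7 = -28)
a(D) = (-8 + 2*D)/(2 + D) (a(D) = (D + (D - 8))/(2 + D) = (D + (-8 + D))/(2 + D) = (-8 + 2*D)/(2 + D))
x*a(u(X(l))) = 3854*(2*(-4 - 28)/(2 - 28)) = 3854*(2*(-32)/(-26)) = 3854*(2*(-1/26)*(-32)) = 3854*(32/13) = 123328/13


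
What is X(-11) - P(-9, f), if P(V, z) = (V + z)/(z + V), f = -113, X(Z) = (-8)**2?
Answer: 63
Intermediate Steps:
X(Z) = 64
P(V, z) = 1 (P(V, z) = (V + z)/(V + z) = 1)
X(-11) - P(-9, f) = 64 - 1*1 = 64 - 1 = 63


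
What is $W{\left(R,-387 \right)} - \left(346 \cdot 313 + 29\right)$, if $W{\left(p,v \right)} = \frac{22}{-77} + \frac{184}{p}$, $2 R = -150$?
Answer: $- \frac{56873113}{525} \approx -1.0833 \cdot 10^{5}$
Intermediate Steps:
$R = -75$ ($R = \frac{1}{2} \left(-150\right) = -75$)
$W{\left(p,v \right)} = - \frac{2}{7} + \frac{184}{p}$ ($W{\left(p,v \right)} = 22 \left(- \frac{1}{77}\right) + \frac{184}{p} = - \frac{2}{7} + \frac{184}{p}$)
$W{\left(R,-387 \right)} - \left(346 \cdot 313 + 29\right) = \left(- \frac{2}{7} + \frac{184}{-75}\right) - \left(346 \cdot 313 + 29\right) = \left(- \frac{2}{7} + 184 \left(- \frac{1}{75}\right)\right) - \left(108298 + 29\right) = \left(- \frac{2}{7} - \frac{184}{75}\right) - 108327 = - \frac{1438}{525} - 108327 = - \frac{56873113}{525}$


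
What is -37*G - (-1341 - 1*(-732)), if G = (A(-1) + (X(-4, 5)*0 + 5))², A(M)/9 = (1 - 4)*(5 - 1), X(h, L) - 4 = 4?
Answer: -391924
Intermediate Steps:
X(h, L) = 8 (X(h, L) = 4 + 4 = 8)
A(M) = -108 (A(M) = 9*((1 - 4)*(5 - 1)) = 9*(-3*4) = 9*(-12) = -108)
G = 10609 (G = (-108 + (8*0 + 5))² = (-108 + (0 + 5))² = (-108 + 5)² = (-103)² = 10609)
-37*G - (-1341 - 1*(-732)) = -37*10609 - (-1341 - 1*(-732)) = -392533 - (-1341 + 732) = -392533 - 1*(-609) = -392533 + 609 = -391924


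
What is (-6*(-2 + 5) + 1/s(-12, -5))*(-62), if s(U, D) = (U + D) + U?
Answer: 32426/29 ≈ 1118.1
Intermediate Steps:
s(U, D) = D + 2*U (s(U, D) = (D + U) + U = D + 2*U)
(-6*(-2 + 5) + 1/s(-12, -5))*(-62) = (-6*(-2 + 5) + 1/(-5 + 2*(-12)))*(-62) = (-6*3 + 1/(-5 - 24))*(-62) = (-18 + 1/(-29))*(-62) = (-18 - 1/29)*(-62) = -523/29*(-62) = 32426/29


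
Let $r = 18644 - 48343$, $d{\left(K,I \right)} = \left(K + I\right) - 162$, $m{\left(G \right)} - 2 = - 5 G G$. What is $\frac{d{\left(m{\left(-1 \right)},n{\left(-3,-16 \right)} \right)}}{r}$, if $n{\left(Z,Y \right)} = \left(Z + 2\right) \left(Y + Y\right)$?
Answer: $\frac{133}{29699} \approx 0.0044783$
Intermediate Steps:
$m{\left(G \right)} = 2 - 5 G^{2}$ ($m{\left(G \right)} = 2 + - 5 G G = 2 - 5 G^{2}$)
$n{\left(Z,Y \right)} = 2 Y \left(2 + Z\right)$ ($n{\left(Z,Y \right)} = \left(2 + Z\right) 2 Y = 2 Y \left(2 + Z\right)$)
$d{\left(K,I \right)} = -162 + I + K$ ($d{\left(K,I \right)} = \left(I + K\right) - 162 = -162 + I + K$)
$r = -29699$ ($r = 18644 - 48343 = -29699$)
$\frac{d{\left(m{\left(-1 \right)},n{\left(-3,-16 \right)} \right)}}{r} = \frac{-162 + 2 \left(-16\right) \left(2 - 3\right) + \left(2 - 5 \left(-1\right)^{2}\right)}{-29699} = \left(-162 + 2 \left(-16\right) \left(-1\right) + \left(2 - 5\right)\right) \left(- \frac{1}{29699}\right) = \left(-162 + 32 + \left(2 - 5\right)\right) \left(- \frac{1}{29699}\right) = \left(-162 + 32 - 3\right) \left(- \frac{1}{29699}\right) = \left(-133\right) \left(- \frac{1}{29699}\right) = \frac{133}{29699}$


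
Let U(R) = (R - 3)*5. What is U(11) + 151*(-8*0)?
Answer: 40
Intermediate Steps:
U(R) = -15 + 5*R (U(R) = (-3 + R)*5 = -15 + 5*R)
U(11) + 151*(-8*0) = (-15 + 5*11) + 151*(-8*0) = (-15 + 55) + 151*0 = 40 + 0 = 40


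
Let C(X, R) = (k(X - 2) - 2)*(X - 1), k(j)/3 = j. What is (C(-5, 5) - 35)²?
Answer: 10609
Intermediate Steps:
k(j) = 3*j
C(X, R) = (-1 + X)*(-8 + 3*X) (C(X, R) = (3*(X - 2) - 2)*(X - 1) = (3*(-2 + X) - 2)*(-1 + X) = ((-6 + 3*X) - 2)*(-1 + X) = (-8 + 3*X)*(-1 + X) = (-1 + X)*(-8 + 3*X))
(C(-5, 5) - 35)² = ((8 - 11*(-5) + 3*(-5)²) - 35)² = ((8 + 55 + 3*25) - 35)² = ((8 + 55 + 75) - 35)² = (138 - 35)² = 103² = 10609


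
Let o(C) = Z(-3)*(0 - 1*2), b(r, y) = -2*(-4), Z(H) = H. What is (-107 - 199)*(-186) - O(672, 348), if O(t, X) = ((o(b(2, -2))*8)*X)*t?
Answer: -11168172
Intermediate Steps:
b(r, y) = 8
o(C) = 6 (o(C) = -3*(0 - 1*2) = -3*(0 - 2) = -3*(-2) = 6)
O(t, X) = 48*X*t (O(t, X) = ((6*8)*X)*t = (48*X)*t = 48*X*t)
(-107 - 199)*(-186) - O(672, 348) = (-107 - 199)*(-186) - 48*348*672 = -306*(-186) - 1*11225088 = 56916 - 11225088 = -11168172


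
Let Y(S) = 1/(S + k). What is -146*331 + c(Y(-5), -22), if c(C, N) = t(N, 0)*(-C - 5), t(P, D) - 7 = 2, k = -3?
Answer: -386959/8 ≈ -48370.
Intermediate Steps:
t(P, D) = 9 (t(P, D) = 7 + 2 = 9)
Y(S) = 1/(-3 + S) (Y(S) = 1/(S - 3) = 1/(-3 + S))
c(C, N) = -45 - 9*C (c(C, N) = 9*(-C - 5) = 9*(-5 - C) = -45 - 9*C)
-146*331 + c(Y(-5), -22) = -146*331 + (-45 - 9/(-3 - 5)) = -48326 + (-45 - 9/(-8)) = -48326 + (-45 - 9*(-1/8)) = -48326 + (-45 + 9/8) = -48326 - 351/8 = -386959/8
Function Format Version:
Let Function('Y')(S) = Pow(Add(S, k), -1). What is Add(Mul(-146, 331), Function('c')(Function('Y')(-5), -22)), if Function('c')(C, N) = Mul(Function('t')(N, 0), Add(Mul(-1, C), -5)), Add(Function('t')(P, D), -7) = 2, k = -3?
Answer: Rational(-386959, 8) ≈ -48370.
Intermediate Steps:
Function('t')(P, D) = 9 (Function('t')(P, D) = Add(7, 2) = 9)
Function('Y')(S) = Pow(Add(-3, S), -1) (Function('Y')(S) = Pow(Add(S, -3), -1) = Pow(Add(-3, S), -1))
Function('c')(C, N) = Add(-45, Mul(-9, C)) (Function('c')(C, N) = Mul(9, Add(Mul(-1, C), -5)) = Mul(9, Add(-5, Mul(-1, C))) = Add(-45, Mul(-9, C)))
Add(Mul(-146, 331), Function('c')(Function('Y')(-5), -22)) = Add(Mul(-146, 331), Add(-45, Mul(-9, Pow(Add(-3, -5), -1)))) = Add(-48326, Add(-45, Mul(-9, Pow(-8, -1)))) = Add(-48326, Add(-45, Mul(-9, Rational(-1, 8)))) = Add(-48326, Add(-45, Rational(9, 8))) = Add(-48326, Rational(-351, 8)) = Rational(-386959, 8)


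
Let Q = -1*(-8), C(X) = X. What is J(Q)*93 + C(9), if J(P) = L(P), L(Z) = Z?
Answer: 753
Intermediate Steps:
Q = 8
J(P) = P
J(Q)*93 + C(9) = 8*93 + 9 = 744 + 9 = 753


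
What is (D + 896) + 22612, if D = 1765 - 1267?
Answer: 24006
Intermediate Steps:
D = 498
(D + 896) + 22612 = (498 + 896) + 22612 = 1394 + 22612 = 24006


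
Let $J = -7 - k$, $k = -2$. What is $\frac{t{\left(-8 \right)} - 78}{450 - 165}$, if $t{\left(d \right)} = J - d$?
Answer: $- \frac{5}{19} \approx -0.26316$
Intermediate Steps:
$J = -5$ ($J = -7 - -2 = -7 + 2 = -5$)
$t{\left(d \right)} = -5 - d$
$\frac{t{\left(-8 \right)} - 78}{450 - 165} = \frac{\left(-5 - -8\right) - 78}{450 - 165} = \frac{\left(-5 + 8\right) - 78}{285} = \left(3 - 78\right) \frac{1}{285} = \left(-75\right) \frac{1}{285} = - \frac{5}{19}$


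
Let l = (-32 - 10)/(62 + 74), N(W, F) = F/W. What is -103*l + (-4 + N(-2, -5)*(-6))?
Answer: 871/68 ≈ 12.809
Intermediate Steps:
l = -21/68 (l = -42/136 = -42*1/136 = -21/68 ≈ -0.30882)
-103*l + (-4 + N(-2, -5)*(-6)) = -103*(-21/68) + (-4 - 5/(-2)*(-6)) = 2163/68 + (-4 - 5*(-1/2)*(-6)) = 2163/68 + (-4 + (5/2)*(-6)) = 2163/68 + (-4 - 15) = 2163/68 - 19 = 871/68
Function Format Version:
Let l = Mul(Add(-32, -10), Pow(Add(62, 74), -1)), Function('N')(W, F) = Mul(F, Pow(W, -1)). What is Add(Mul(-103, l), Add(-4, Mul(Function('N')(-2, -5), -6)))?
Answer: Rational(871, 68) ≈ 12.809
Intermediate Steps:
l = Rational(-21, 68) (l = Mul(-42, Pow(136, -1)) = Mul(-42, Rational(1, 136)) = Rational(-21, 68) ≈ -0.30882)
Add(Mul(-103, l), Add(-4, Mul(Function('N')(-2, -5), -6))) = Add(Mul(-103, Rational(-21, 68)), Add(-4, Mul(Mul(-5, Pow(-2, -1)), -6))) = Add(Rational(2163, 68), Add(-4, Mul(Mul(-5, Rational(-1, 2)), -6))) = Add(Rational(2163, 68), Add(-4, Mul(Rational(5, 2), -6))) = Add(Rational(2163, 68), Add(-4, -15)) = Add(Rational(2163, 68), -19) = Rational(871, 68)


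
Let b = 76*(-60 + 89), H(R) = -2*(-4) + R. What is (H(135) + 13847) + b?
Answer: 16194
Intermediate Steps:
H(R) = 8 + R
b = 2204 (b = 76*29 = 2204)
(H(135) + 13847) + b = ((8 + 135) + 13847) + 2204 = (143 + 13847) + 2204 = 13990 + 2204 = 16194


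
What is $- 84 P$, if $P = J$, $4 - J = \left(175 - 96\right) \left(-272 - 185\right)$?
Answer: $-3032988$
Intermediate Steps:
$J = 36107$ ($J = 4 - \left(175 - 96\right) \left(-272 - 185\right) = 4 - 79 \left(-457\right) = 4 - -36103 = 4 + 36103 = 36107$)
$P = 36107$
$- 84 P = \left(-84\right) 36107 = -3032988$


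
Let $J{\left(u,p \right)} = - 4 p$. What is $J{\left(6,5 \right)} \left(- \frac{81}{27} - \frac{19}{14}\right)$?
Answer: $\frac{610}{7} \approx 87.143$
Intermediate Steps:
$J{\left(6,5 \right)} \left(- \frac{81}{27} - \frac{19}{14}\right) = \left(-4\right) 5 \left(- \frac{81}{27} - \frac{19}{14}\right) = - 20 \left(\left(-81\right) \frac{1}{27} - \frac{19}{14}\right) = - 20 \left(-3 - \frac{19}{14}\right) = \left(-20\right) \left(- \frac{61}{14}\right) = \frac{610}{7}$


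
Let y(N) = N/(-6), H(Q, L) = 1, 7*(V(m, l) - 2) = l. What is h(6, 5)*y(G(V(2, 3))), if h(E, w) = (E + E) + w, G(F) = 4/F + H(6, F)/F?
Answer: -35/6 ≈ -5.8333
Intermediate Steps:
V(m, l) = 2 + l/7
G(F) = 5/F (G(F) = 4/F + 1/F = 5/F)
h(E, w) = w + 2*E (h(E, w) = 2*E + w = w + 2*E)
y(N) = -N/6 (y(N) = N*(-⅙) = -N/6)
h(6, 5)*y(G(V(2, 3))) = (5 + 2*6)*(-5/(6*(2 + (⅐)*3))) = (5 + 12)*(-5/(6*(2 + 3/7))) = 17*(-5/(6*17/7)) = 17*(-5*7/(6*17)) = 17*(-⅙*35/17) = 17*(-35/102) = -35/6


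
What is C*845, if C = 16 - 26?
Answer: -8450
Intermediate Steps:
C = -10
C*845 = -10*845 = -8450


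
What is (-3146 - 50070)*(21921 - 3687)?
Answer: -970340544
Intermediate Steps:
(-3146 - 50070)*(21921 - 3687) = -53216*18234 = -970340544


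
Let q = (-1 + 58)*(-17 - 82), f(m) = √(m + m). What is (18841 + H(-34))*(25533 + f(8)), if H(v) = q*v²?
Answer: -166104573779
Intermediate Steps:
f(m) = √2*√m (f(m) = √(2*m) = √2*√m)
q = -5643 (q = 57*(-99) = -5643)
H(v) = -5643*v²
(18841 + H(-34))*(25533 + f(8)) = (18841 - 5643*(-34)²)*(25533 + √2*√8) = (18841 - 5643*1156)*(25533 + √2*(2*√2)) = (18841 - 6523308)*(25533 + 4) = -6504467*25537 = -166104573779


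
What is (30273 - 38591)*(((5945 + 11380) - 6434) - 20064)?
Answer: 76301014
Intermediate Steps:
(30273 - 38591)*(((5945 + 11380) - 6434) - 20064) = -8318*((17325 - 6434) - 20064) = -8318*(10891 - 20064) = -8318*(-9173) = 76301014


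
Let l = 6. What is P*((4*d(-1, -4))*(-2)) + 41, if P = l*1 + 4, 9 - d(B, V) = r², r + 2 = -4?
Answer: 2201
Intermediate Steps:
r = -6 (r = -2 - 4 = -6)
d(B, V) = -27 (d(B, V) = 9 - 1*(-6)² = 9 - 1*36 = 9 - 36 = -27)
P = 10 (P = 6*1 + 4 = 6 + 4 = 10)
P*((4*d(-1, -4))*(-2)) + 41 = 10*((4*(-27))*(-2)) + 41 = 10*(-108*(-2)) + 41 = 10*216 + 41 = 2160 + 41 = 2201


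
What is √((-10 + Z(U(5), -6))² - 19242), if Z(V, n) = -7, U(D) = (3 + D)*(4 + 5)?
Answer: I*√18953 ≈ 137.67*I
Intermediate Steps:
U(D) = 27 + 9*D (U(D) = (3 + D)*9 = 27 + 9*D)
√((-10 + Z(U(5), -6))² - 19242) = √((-10 - 7)² - 19242) = √((-17)² - 19242) = √(289 - 19242) = √(-18953) = I*√18953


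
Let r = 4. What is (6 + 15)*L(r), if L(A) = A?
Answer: 84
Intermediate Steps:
(6 + 15)*L(r) = (6 + 15)*4 = 21*4 = 84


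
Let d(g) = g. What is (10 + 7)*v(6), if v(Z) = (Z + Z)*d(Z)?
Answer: 1224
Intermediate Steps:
v(Z) = 2*Z² (v(Z) = (Z + Z)*Z = (2*Z)*Z = 2*Z²)
(10 + 7)*v(6) = (10 + 7)*(2*6²) = 17*(2*36) = 17*72 = 1224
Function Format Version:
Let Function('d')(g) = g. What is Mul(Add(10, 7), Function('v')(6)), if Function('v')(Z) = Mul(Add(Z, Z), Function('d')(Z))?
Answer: 1224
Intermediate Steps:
Function('v')(Z) = Mul(2, Pow(Z, 2)) (Function('v')(Z) = Mul(Add(Z, Z), Z) = Mul(Mul(2, Z), Z) = Mul(2, Pow(Z, 2)))
Mul(Add(10, 7), Function('v')(6)) = Mul(Add(10, 7), Mul(2, Pow(6, 2))) = Mul(17, Mul(2, 36)) = Mul(17, 72) = 1224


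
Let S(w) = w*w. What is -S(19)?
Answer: -361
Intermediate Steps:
S(w) = w²
-S(19) = -1*19² = -1*361 = -361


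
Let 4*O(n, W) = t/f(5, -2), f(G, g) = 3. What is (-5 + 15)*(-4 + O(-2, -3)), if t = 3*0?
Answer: -40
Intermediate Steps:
t = 0
O(n, W) = 0 (O(n, W) = (0/3)/4 = (0*(1/3))/4 = (1/4)*0 = 0)
(-5 + 15)*(-4 + O(-2, -3)) = (-5 + 15)*(-4 + 0) = 10*(-4) = -40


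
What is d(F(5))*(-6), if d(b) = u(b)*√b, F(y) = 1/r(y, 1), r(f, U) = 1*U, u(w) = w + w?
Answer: -12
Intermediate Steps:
u(w) = 2*w
r(f, U) = U
F(y) = 1 (F(y) = 1/1 = 1)
d(b) = 2*b^(3/2) (d(b) = (2*b)*√b = 2*b^(3/2))
d(F(5))*(-6) = (2*1^(3/2))*(-6) = (2*1)*(-6) = 2*(-6) = -12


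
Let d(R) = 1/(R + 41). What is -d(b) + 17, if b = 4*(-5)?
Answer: 356/21 ≈ 16.952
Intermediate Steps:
b = -20
d(R) = 1/(41 + R)
-d(b) + 17 = -1/(41 - 20) + 17 = -1/21 + 17 = 356/21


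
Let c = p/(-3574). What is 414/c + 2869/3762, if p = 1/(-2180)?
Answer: 638670083191/198 ≈ 3.2256e+9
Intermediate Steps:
p = -1/2180 ≈ -0.00045872
c = 1/7791320 (c = -1/2180/(-3574) = -1/2180*(-1/3574) = 1/7791320 ≈ 1.2835e-7)
414/c + 2869/3762 = 414/(1/7791320) + 2869/3762 = 414*7791320 + 2869*(1/3762) = 3225606480 + 151/198 = 638670083191/198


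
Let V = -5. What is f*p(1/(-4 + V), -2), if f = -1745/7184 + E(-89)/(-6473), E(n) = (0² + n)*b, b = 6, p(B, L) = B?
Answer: 7459129/418518288 ≈ 0.017823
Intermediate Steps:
E(n) = 6*n (E(n) = (0² + n)*6 = (0 + n)*6 = n*6 = 6*n)
f = -7459129/46502032 (f = -1745/7184 + (6*(-89))/(-6473) = -1745*1/7184 - 534*(-1/6473) = -1745/7184 + 534/6473 = -7459129/46502032 ≈ -0.16040)
f*p(1/(-4 + V), -2) = -7459129/(46502032*(-4 - 5)) = -7459129/46502032/(-9) = -7459129/46502032*(-⅑) = 7459129/418518288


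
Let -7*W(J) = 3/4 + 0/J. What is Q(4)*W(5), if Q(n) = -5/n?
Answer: 15/112 ≈ 0.13393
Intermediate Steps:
W(J) = -3/28 (W(J) = -(3/4 + 0/J)/7 = -(3*(1/4) + 0)/7 = -(3/4 + 0)/7 = -1/7*3/4 = -3/28)
Q(4)*W(5) = -5/4*(-3/28) = 15/112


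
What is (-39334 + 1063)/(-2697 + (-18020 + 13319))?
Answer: 12757/2466 ≈ 5.1732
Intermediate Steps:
(-39334 + 1063)/(-2697 + (-18020 + 13319)) = -38271/(-2697 - 4701) = -38271/(-7398) = -38271*(-1/7398) = 12757/2466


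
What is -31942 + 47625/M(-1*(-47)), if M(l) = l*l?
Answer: -70512253/2209 ≈ -31920.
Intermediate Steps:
M(l) = l**2
-31942 + 47625/M(-1*(-47)) = -31942 + 47625/((-1*(-47))**2) = -31942 + 47625/(47**2) = -31942 + 47625/2209 = -70512253/2209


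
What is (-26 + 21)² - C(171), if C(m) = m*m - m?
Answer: -29045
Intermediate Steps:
C(m) = m² - m
(-26 + 21)² - C(171) = (-26 + 21)² - 171*(-1 + 171) = (-5)² - 171*170 = 25 - 1*29070 = 25 - 29070 = -29045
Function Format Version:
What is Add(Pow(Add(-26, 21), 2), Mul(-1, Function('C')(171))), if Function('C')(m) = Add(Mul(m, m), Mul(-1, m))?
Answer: -29045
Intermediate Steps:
Function('C')(m) = Add(Pow(m, 2), Mul(-1, m))
Add(Pow(Add(-26, 21), 2), Mul(-1, Function('C')(171))) = Add(Pow(Add(-26, 21), 2), Mul(-1, Mul(171, Add(-1, 171)))) = Add(Pow(-5, 2), Mul(-1, Mul(171, 170))) = Add(25, Mul(-1, 29070)) = Add(25, -29070) = -29045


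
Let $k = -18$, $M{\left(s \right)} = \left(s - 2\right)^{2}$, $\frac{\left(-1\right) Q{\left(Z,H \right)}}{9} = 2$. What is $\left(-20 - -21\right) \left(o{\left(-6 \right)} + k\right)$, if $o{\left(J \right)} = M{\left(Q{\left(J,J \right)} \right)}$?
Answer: $382$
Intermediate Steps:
$Q{\left(Z,H \right)} = -18$ ($Q{\left(Z,H \right)} = \left(-9\right) 2 = -18$)
$M{\left(s \right)} = \left(-2 + s\right)^{2}$
$o{\left(J \right)} = 400$ ($o{\left(J \right)} = \left(-2 - 18\right)^{2} = \left(-20\right)^{2} = 400$)
$\left(-20 - -21\right) \left(o{\left(-6 \right)} + k\right) = \left(-20 - -21\right) \left(400 - 18\right) = \left(-20 + 21\right) 382 = 1 \cdot 382 = 382$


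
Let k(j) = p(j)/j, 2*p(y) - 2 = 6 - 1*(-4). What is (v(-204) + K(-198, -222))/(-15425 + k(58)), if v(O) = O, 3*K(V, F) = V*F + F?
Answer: -208423/223661 ≈ -0.93187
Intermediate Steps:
p(y) = 6 (p(y) = 1 + (6 - 1*(-4))/2 = 1 + (6 + 4)/2 = 1 + (½)*10 = 1 + 5 = 6)
K(V, F) = F/3 + F*V/3 (K(V, F) = (V*F + F)/3 = (F*V + F)/3 = (F + F*V)/3 = F/3 + F*V/3)
k(j) = 6/j
(v(-204) + K(-198, -222))/(-15425 + k(58)) = (-204 + (⅓)*(-222)*(1 - 198))/(-15425 + 6/58) = (-204 + (⅓)*(-222)*(-197))/(-15425 + 6*(1/58)) = (-204 + 14578)/(-15425 + 3/29) = 14374/(-447322/29) = 14374*(-29/447322) = -208423/223661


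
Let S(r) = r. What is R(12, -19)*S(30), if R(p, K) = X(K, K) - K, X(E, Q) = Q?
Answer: 0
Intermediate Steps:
R(p, K) = 0 (R(p, K) = K - K = 0)
R(12, -19)*S(30) = 0*30 = 0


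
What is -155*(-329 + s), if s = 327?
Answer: 310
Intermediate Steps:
-155*(-329 + s) = -155*(-329 + 327) = -155*(-2) = 310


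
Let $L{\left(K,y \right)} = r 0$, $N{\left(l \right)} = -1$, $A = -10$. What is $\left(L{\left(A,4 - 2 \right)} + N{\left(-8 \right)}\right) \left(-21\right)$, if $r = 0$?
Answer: $21$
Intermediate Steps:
$L{\left(K,y \right)} = 0$ ($L{\left(K,y \right)} = 0 \cdot 0 = 0$)
$\left(L{\left(A,4 - 2 \right)} + N{\left(-8 \right)}\right) \left(-21\right) = \left(0 - 1\right) \left(-21\right) = \left(-1\right) \left(-21\right) = 21$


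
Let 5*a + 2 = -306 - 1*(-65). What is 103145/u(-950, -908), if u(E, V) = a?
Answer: -515725/243 ≈ -2122.3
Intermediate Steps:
a = -243/5 (a = -⅖ + (-306 - 1*(-65))/5 = -⅖ + (-306 + 65)/5 = -⅖ + (⅕)*(-241) = -⅖ - 241/5 = -243/5 ≈ -48.600)
u(E, V) = -243/5
103145/u(-950, -908) = 103145/(-243/5) = 103145*(-5/243) = -515725/243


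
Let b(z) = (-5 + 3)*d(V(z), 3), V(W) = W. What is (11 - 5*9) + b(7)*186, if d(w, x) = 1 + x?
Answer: -1522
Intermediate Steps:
b(z) = -8 (b(z) = (-5 + 3)*(1 + 3) = -2*4 = -8)
(11 - 5*9) + b(7)*186 = (11 - 5*9) - 8*186 = (11 - 45) - 1488 = -34 - 1488 = -1522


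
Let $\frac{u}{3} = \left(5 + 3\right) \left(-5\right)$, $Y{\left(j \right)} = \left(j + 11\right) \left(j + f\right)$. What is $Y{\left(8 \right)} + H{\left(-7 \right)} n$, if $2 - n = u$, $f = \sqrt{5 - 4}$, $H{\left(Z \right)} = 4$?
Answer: $659$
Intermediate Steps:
$f = 1$ ($f = \sqrt{1} = 1$)
$Y{\left(j \right)} = \left(1 + j\right) \left(11 + j\right)$ ($Y{\left(j \right)} = \left(j + 11\right) \left(j + 1\right) = \left(11 + j\right) \left(1 + j\right) = \left(1 + j\right) \left(11 + j\right)$)
$u = -120$ ($u = 3 \left(5 + 3\right) \left(-5\right) = 3 \cdot 8 \left(-5\right) = 3 \left(-40\right) = -120$)
$n = 122$ ($n = 2 - -120 = 2 + 120 = 122$)
$Y{\left(8 \right)} + H{\left(-7 \right)} n = \left(11 + 8^{2} + 12 \cdot 8\right) + 4 \cdot 122 = \left(11 + 64 + 96\right) + 488 = 171 + 488 = 659$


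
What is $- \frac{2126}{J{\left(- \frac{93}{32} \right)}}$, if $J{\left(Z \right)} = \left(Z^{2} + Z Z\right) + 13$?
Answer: $- \frac{1088512}{15305} \approx -71.121$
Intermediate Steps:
$J{\left(Z \right)} = 13 + 2 Z^{2}$ ($J{\left(Z \right)} = \left(Z^{2} + Z^{2}\right) + 13 = 2 Z^{2} + 13 = 13 + 2 Z^{2}$)
$- \frac{2126}{J{\left(- \frac{93}{32} \right)}} = - \frac{2126}{13 + 2 \left(- \frac{93}{32}\right)^{2}} = - \frac{2126}{13 + 2 \cdot \frac{8649}{1024}} = - \frac{2126}{13 + \frac{8649}{512}} = - \frac{2126}{\frac{15305}{512}} = \left(-2126\right) \frac{512}{15305} = - \frac{1088512}{15305}$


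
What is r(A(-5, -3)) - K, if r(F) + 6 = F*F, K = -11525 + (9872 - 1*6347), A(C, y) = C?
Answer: 8019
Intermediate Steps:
K = -8000 (K = -11525 + (9872 - 6347) = -11525 + 3525 = -8000)
r(F) = -6 + F² (r(F) = -6 + F*F = -6 + F²)
r(A(-5, -3)) - K = (-6 + (-5)²) - 1*(-8000) = (-6 + 25) + 8000 = 19 + 8000 = 8019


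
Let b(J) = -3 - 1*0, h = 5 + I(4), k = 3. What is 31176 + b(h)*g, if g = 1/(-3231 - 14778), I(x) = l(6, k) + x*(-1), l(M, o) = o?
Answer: 187149529/6003 ≈ 31176.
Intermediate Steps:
I(x) = 3 - x (I(x) = 3 + x*(-1) = 3 - x)
h = 4 (h = 5 + (3 - 1*4) = 5 + (3 - 4) = 5 - 1 = 4)
g = -1/18009 (g = 1/(-18009) = -1/18009 ≈ -5.5528e-5)
b(J) = -3 (b(J) = -3 + 0 = -3)
31176 + b(h)*g = 31176 - 3*(-1/18009) = 31176 + 1/6003 = 187149529/6003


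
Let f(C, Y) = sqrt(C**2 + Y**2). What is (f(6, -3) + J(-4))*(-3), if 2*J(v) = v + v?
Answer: 12 - 9*sqrt(5) ≈ -8.1246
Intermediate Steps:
J(v) = v (J(v) = (v + v)/2 = (2*v)/2 = v)
(f(6, -3) + J(-4))*(-3) = (sqrt(6**2 + (-3)**2) - 4)*(-3) = (sqrt(36 + 9) - 4)*(-3) = (sqrt(45) - 4)*(-3) = (3*sqrt(5) - 4)*(-3) = (-4 + 3*sqrt(5))*(-3) = 12 - 9*sqrt(5)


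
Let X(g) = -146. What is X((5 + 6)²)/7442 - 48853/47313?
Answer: -26462266/25150239 ≈ -1.0522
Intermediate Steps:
X((5 + 6)²)/7442 - 48853/47313 = -146/7442 - 48853/47313 = -146*1/7442 - 48853*1/47313 = -73/3721 - 6979/6759 = -26462266/25150239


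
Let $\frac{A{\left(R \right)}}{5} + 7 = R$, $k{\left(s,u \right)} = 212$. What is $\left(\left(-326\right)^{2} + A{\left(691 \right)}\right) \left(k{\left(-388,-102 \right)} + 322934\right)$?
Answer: $35447823616$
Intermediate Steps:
$A{\left(R \right)} = -35 + 5 R$
$\left(\left(-326\right)^{2} + A{\left(691 \right)}\right) \left(k{\left(-388,-102 \right)} + 322934\right) = \left(\left(-326\right)^{2} + \left(-35 + 5 \cdot 691\right)\right) \left(212 + 322934\right) = \left(106276 + \left(-35 + 3455\right)\right) 323146 = \left(106276 + 3420\right) 323146 = 109696 \cdot 323146 = 35447823616$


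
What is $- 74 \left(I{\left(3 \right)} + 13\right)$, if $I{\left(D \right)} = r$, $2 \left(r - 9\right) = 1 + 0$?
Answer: $-1665$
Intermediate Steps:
$r = \frac{19}{2}$ ($r = 9 + \frac{1 + 0}{2} = 9 + \frac{1}{2} \cdot 1 = 9 + \frac{1}{2} = \frac{19}{2} \approx 9.5$)
$I{\left(D \right)} = \frac{19}{2}$
$- 74 \left(I{\left(3 \right)} + 13\right) = - 74 \left(\frac{19}{2} + 13\right) = \left(-74\right) \frac{45}{2} = -1665$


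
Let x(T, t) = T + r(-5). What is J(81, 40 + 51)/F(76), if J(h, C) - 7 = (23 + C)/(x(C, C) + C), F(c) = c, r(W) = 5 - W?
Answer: 243/2432 ≈ 0.099918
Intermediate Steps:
x(T, t) = 10 + T (x(T, t) = T + (5 - 1*(-5)) = T + (5 + 5) = T + 10 = 10 + T)
J(h, C) = 7 + (23 + C)/(10 + 2*C) (J(h, C) = 7 + (23 + C)/((10 + C) + C) = 7 + (23 + C)/(10 + 2*C))
J(81, 40 + 51)/F(76) = (3*(31 + 5*(40 + 51))/(2*(5 + (40 + 51))))/76 = (3*(31 + 5*91)/(2*(5 + 91)))*(1/76) = ((3/2)*(31 + 455)/96)*(1/76) = ((3/2)*(1/96)*486)*(1/76) = (243/32)*(1/76) = 243/2432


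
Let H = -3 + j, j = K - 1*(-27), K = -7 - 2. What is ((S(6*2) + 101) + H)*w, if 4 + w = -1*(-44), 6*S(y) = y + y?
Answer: 4800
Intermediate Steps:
K = -9
S(y) = y/3 (S(y) = (y + y)/6 = (2*y)/6 = y/3)
j = 18 (j = -9 - 1*(-27) = -9 + 27 = 18)
H = 15 (H = -3 + 18 = 15)
w = 40 (w = -4 - 1*(-44) = -4 + 44 = 40)
((S(6*2) + 101) + H)*w = (((6*2)/3 + 101) + 15)*40 = (((1/3)*12 + 101) + 15)*40 = ((4 + 101) + 15)*40 = (105 + 15)*40 = 120*40 = 4800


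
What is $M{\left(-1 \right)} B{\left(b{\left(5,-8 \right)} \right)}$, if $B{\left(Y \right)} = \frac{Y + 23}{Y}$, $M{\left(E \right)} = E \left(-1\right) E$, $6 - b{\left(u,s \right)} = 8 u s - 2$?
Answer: $- \frac{351}{328} \approx -1.0701$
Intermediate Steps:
$b{\left(u,s \right)} = 8 - 8 s u$ ($b{\left(u,s \right)} = 6 - \left(8 u s - 2\right) = 6 - \left(8 s u - 2\right) = 6 - \left(-2 + 8 s u\right) = 8 - 8 s u$)
$M{\left(E \right)} = - E^{2}$ ($M{\left(E \right)} = - E E = - E^{2}$)
$B{\left(Y \right)} = \frac{23 + Y}{Y}$
$M{\left(-1 \right)} B{\left(b{\left(5,-8 \right)} \right)} = - \left(-1\right)^{2} \frac{23 - \left(-8 - 320\right)}{8 - \left(-64\right) 5} = \left(-1\right) 1 \frac{23 + \left(8 + 320\right)}{8 + 320} = - \frac{23 + 328}{328} = - \frac{351}{328}$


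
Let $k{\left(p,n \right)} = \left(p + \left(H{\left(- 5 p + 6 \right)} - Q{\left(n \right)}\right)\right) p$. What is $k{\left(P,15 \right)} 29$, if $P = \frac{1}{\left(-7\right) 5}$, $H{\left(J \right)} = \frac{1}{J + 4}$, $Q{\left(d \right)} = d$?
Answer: $\frac{1075929}{86975} \approx 12.371$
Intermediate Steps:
$H{\left(J \right)} = \frac{1}{4 + J}$
$P = - \frac{1}{35}$ ($P = \frac{1}{-35} = - \frac{1}{35} \approx -0.028571$)
$k{\left(p,n \right)} = p \left(p + \frac{1}{10 - 5 p} - n\right)$ ($k{\left(p,n \right)} = \left(p - \left(n - \frac{1}{4 - \left(-6 + 5 p\right)}\right)\right) p = \left(p - \left(n - \frac{1}{10 - 5 p}\right)\right) p = \left(p + \frac{1}{10 - 5 p} - n\right) p = p \left(p + \frac{1}{10 - 5 p} - n\right)$)
$k{\left(P,15 \right)} 29 = \frac{1}{5} \left(- \frac{1}{35}\right) \frac{1}{-2 - \frac{1}{35}} \left(-1 + 5 \left(-2 - \frac{1}{35}\right) \left(- \frac{1}{35} - 15\right)\right) 29 = \frac{1}{5} \left(- \frac{1}{35}\right) \frac{1}{- \frac{71}{35}} \left(-1 + 5 \left(- \frac{71}{35}\right) \left(- \frac{1}{35} - 15\right)\right) 29 = \frac{1}{5} \left(- \frac{1}{35}\right) \left(- \frac{35}{71}\right) \left(-1 + 5 \left(- \frac{71}{35}\right) \left(- \frac{526}{35}\right)\right) 29 = \frac{1}{5} \left(- \frac{1}{35}\right) \left(- \frac{35}{71}\right) \left(-1 + \frac{37346}{245}\right) 29 = \frac{1}{5} \left(- \frac{1}{35}\right) \left(- \frac{35}{71}\right) \frac{37101}{245} \cdot 29 = \frac{37101}{86975} \cdot 29 = \frac{1075929}{86975}$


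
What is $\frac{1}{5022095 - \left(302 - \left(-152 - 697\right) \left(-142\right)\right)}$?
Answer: $\frac{1}{5142351} \approx 1.9446 \cdot 10^{-7}$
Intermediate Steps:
$\frac{1}{5022095 - \left(302 - \left(-152 - 697\right) \left(-142\right)\right)} = \frac{1}{5022095 - -120256} = \frac{1}{5022095 + \left(120558 - 302\right)} = \frac{1}{5022095 + 120256} = \frac{1}{5142351}$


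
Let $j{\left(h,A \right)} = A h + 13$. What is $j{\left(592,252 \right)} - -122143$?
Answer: $271340$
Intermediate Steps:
$j{\left(h,A \right)} = 13 + A h$
$j{\left(592,252 \right)} - -122143 = \left(13 + 252 \cdot 592\right) - -122143 = \left(13 + 149184\right) + 122143 = 149197 + 122143 = 271340$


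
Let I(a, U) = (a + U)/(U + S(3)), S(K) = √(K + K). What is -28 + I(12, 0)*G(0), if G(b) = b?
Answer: -28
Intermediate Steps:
S(K) = √2*√K (S(K) = √(2*K) = √2*√K)
I(a, U) = (U + a)/(U + √6) (I(a, U) = (a + U)/(U + √2*√3) = (U + a)/(U + √6))
-28 + I(12, 0)*G(0) = -28 + ((0 + 12)/(0 + √6))*0 = -28 + (12/√6)*0 = -28 + ((√6/6)*12)*0 = -28 + (2*√6)*0 = -28 + 0 = -28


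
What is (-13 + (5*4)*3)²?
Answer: 2209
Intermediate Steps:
(-13 + (5*4)*3)² = (-13 + 20*3)² = (-13 + 60)² = 47² = 2209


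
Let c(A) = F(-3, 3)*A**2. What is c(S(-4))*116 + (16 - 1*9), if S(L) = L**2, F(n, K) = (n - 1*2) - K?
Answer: -237561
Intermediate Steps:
F(n, K) = -2 + n - K (F(n, K) = (n - 2) - K = (-2 + n) - K = -2 + n - K)
c(A) = -8*A**2 (c(A) = (-2 - 3 - 1*3)*A**2 = (-2 - 3 - 3)*A**2 = -8*A**2)
c(S(-4))*116 + (16 - 1*9) = -8*((-4)**2)**2*116 + (16 - 1*9) = -8*16**2*116 + (16 - 9) = -8*256*116 + 7 = -2048*116 + 7 = -237568 + 7 = -237561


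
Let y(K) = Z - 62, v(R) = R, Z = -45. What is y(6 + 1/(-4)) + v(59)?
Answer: -48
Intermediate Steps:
y(K) = -107 (y(K) = -45 - 62 = -107)
y(6 + 1/(-4)) + v(59) = -107 + 59 = -48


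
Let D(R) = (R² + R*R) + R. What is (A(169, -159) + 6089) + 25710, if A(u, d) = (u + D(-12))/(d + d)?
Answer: 10111637/318 ≈ 31798.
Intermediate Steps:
D(R) = R + 2*R² (D(R) = (R² + R²) + R = 2*R² + R = R + 2*R²)
A(u, d) = (276 + u)/(2*d) (A(u, d) = (u - 12*(1 + 2*(-12)))/(d + d) = (u - 12*(1 - 24))/((2*d)) = (u - 12*(-23))*(1/(2*d)) = (u + 276)*(1/(2*d)) = (276 + u)*(1/(2*d)) = (276 + u)/(2*d))
(A(169, -159) + 6089) + 25710 = ((½)*(276 + 169)/(-159) + 6089) + 25710 = ((½)*(-1/159)*445 + 6089) + 25710 = (-445/318 + 6089) + 25710 = 1935857/318 + 25710 = 10111637/318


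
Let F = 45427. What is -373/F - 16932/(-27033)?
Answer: 253028885/409342697 ≈ 0.61813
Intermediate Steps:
-373/F - 16932/(-27033) = -373/45427 - 16932/(-27033) = -373*1/45427 - 16932*(-1/27033) = -373/45427 + 5644/9011 = 253028885/409342697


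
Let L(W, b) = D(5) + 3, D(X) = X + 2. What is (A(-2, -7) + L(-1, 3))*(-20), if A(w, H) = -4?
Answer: -120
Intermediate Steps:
D(X) = 2 + X
L(W, b) = 10 (L(W, b) = (2 + 5) + 3 = 7 + 3 = 10)
(A(-2, -7) + L(-1, 3))*(-20) = (-4 + 10)*(-20) = 6*(-20) = -120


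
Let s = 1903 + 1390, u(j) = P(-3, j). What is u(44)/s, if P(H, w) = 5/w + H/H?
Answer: 49/144892 ≈ 0.00033818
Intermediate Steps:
P(H, w) = 1 + 5/w (P(H, w) = 5/w + 1 = 1 + 5/w)
u(j) = (5 + j)/j
s = 3293
u(44)/s = ((5 + 44)/44)/3293 = ((1/44)*49)*(1/3293) = (49/44)*(1/3293) = 49/144892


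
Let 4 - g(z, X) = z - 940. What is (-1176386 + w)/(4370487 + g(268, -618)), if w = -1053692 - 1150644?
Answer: -3380722/4371163 ≈ -0.77341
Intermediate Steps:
w = -2204336
g(z, X) = 944 - z (g(z, X) = 4 - (z - 940) = 4 - (-940 + z) = 4 + (940 - z) = 944 - z)
(-1176386 + w)/(4370487 + g(268, -618)) = (-1176386 - 2204336)/(4370487 + (944 - 1*268)) = -3380722/(4370487 + (944 - 268)) = -3380722/(4370487 + 676) = -3380722/4371163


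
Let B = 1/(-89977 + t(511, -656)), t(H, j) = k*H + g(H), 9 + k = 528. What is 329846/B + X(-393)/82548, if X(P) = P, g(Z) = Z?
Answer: 1595050943404117/27516 ≈ 5.7968e+10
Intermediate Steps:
k = 519 (k = -9 + 528 = 519)
t(H, j) = 520*H (t(H, j) = 519*H + H = 520*H)
B = 1/175743 (B = 1/(-89977 + 520*511) = 1/(-89977 + 265720) = 1/175743 ≈ 5.6901e-6)
329846/B + X(-393)/82548 = 329846/(1/175743) - 393/82548 = 329846*175743 - 393*1/82548 = 57968125578 - 131/27516 = 1595050943404117/27516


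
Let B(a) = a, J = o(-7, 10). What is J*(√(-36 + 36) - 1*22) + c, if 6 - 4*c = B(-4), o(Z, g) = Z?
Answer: 313/2 ≈ 156.50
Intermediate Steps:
J = -7
c = 5/2 (c = 3/2 - ¼*(-4) = 3/2 + 1 = 5/2 ≈ 2.5000)
J*(√(-36 + 36) - 1*22) + c = -7*(√(-36 + 36) - 1*22) + 5/2 = -7*(√0 - 22) + 5/2 = -7*(0 - 22) + 5/2 = -7*(-22) + 5/2 = 154 + 5/2 = 313/2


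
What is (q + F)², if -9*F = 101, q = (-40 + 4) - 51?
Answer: 781456/81 ≈ 9647.6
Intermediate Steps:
q = -87 (q = -36 - 51 = -87)
F = -101/9 (F = -⅑*101 = -101/9 ≈ -11.222)
(q + F)² = (-87 - 101/9)² = (-884/9)² = 781456/81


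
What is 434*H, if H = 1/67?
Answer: 434/67 ≈ 6.4776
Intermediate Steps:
H = 1/67 ≈ 0.014925
434*H = 434*(1/67) = 434/67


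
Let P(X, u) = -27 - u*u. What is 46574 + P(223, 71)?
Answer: 41506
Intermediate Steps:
P(X, u) = -27 - u**2
46574 + P(223, 71) = 46574 + (-27 - 1*71**2) = 46574 + (-27 - 1*5041) = 46574 + (-27 - 5041) = 46574 - 5068 = 41506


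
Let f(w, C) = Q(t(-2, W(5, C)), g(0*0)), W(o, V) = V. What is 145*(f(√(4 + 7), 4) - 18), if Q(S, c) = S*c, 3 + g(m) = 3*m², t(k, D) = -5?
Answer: -435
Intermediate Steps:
g(m) = -3 + 3*m²
f(w, C) = 15 (f(w, C) = -5*(-3 + 3*(0*0)²) = -5*(-3 + 3*0²) = -5*(-3 + 3*0) = -5*(-3 + 0) = -5*(-3) = 15)
145*(f(√(4 + 7), 4) - 18) = 145*(15 - 18) = 145*(-3) = -435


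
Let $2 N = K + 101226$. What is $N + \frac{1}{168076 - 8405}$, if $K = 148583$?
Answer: $\frac{39887252841}{319342} \approx 1.249 \cdot 10^{5}$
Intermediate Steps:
$N = \frac{249809}{2}$ ($N = \frac{148583 + 101226}{2} = \frac{1}{2} \cdot 249809 = \frac{249809}{2} \approx 1.249 \cdot 10^{5}$)
$N + \frac{1}{168076 - 8405} = \frac{249809}{2} + \frac{1}{168076 - 8405} = \frac{249809}{2} + \frac{1}{159671} = \frac{39887252841}{319342}$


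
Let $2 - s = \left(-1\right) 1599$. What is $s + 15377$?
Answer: $16978$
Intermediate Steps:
$s = 1601$ ($s = 2 - \left(-1\right) 1599 = 2 - -1599 = 2 + 1599 = 1601$)
$s + 15377 = 1601 + 15377 = 16978$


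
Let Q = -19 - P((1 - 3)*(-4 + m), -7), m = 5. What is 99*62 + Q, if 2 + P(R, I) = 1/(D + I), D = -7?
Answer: 85695/14 ≈ 6121.1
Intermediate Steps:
P(R, I) = -2 + 1/(-7 + I)
Q = -237/14 (Q = -19 - (15 - 2*(-7))/(-7 - 7) = -19 - (15 + 14)/(-14) = -19 - (-1)*29/14 = -19 - 1*(-29/14) = -19 + 29/14 = -237/14 ≈ -16.929)
99*62 + Q = 99*62 - 237/14 = 6138 - 237/14 = 85695/14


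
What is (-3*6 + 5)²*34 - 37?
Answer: 5709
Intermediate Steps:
(-3*6 + 5)²*34 - 37 = (-18 + 5)²*34 - 37 = (-13)²*34 - 37 = 169*34 - 37 = 5746 - 37 = 5709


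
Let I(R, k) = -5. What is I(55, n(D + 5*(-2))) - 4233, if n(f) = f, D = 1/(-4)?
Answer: -4238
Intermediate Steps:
D = -¼ ≈ -0.25000
I(55, n(D + 5*(-2))) - 4233 = -5 - 4233 = -4238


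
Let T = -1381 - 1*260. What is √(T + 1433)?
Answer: 4*I*√13 ≈ 14.422*I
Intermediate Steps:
T = -1641 (T = -1381 - 260 = -1641)
√(T + 1433) = √(-1641 + 1433) = √(-208) = 4*I*√13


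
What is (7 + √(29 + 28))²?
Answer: (7 + √57)² ≈ 211.70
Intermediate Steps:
(7 + √(29 + 28))² = (7 + √57)²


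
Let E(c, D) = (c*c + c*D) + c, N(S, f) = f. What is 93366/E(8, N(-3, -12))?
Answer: -15561/4 ≈ -3890.3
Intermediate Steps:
E(c, D) = c + c² + D*c (E(c, D) = (c² + D*c) + c = c + c² + D*c)
93366/E(8, N(-3, -12)) = 93366/((8*(1 - 12 + 8))) = 93366/((8*(-3))) = 93366/(-24) = 93366*(-1/24) = -15561/4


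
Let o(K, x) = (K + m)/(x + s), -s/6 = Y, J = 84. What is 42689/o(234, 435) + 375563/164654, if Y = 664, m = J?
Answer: -2078791542305/4363331 ≈ -4.7642e+5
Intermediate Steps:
m = 84
s = -3984 (s = -6*664 = -3984)
o(K, x) = (84 + K)/(-3984 + x) (o(K, x) = (K + 84)/(x - 3984) = (84 + K)/(-3984 + x))
42689/o(234, 435) + 375563/164654 = 42689/(((84 + 234)/(-3984 + 435))) + 375563/164654 = 42689/((318/(-3549))) + 375563*(1/164654) = 42689/((-1/3549*318)) + 375563/164654 = 42689/(-106/1183) + 375563/164654 = 42689*(-1183/106) + 375563/164654 = -50501087/106 + 375563/164654 = -2078791542305/4363331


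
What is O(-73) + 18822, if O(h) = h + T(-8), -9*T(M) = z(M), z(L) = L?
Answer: 168749/9 ≈ 18750.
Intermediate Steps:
T(M) = -M/9
O(h) = 8/9 + h (O(h) = h - 1/9*(-8) = h + 8/9 = 8/9 + h)
O(-73) + 18822 = (8/9 - 73) + 18822 = -649/9 + 18822 = 168749/9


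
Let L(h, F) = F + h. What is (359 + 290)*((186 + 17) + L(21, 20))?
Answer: 158356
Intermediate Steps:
(359 + 290)*((186 + 17) + L(21, 20)) = (359 + 290)*((186 + 17) + (20 + 21)) = 649*(203 + 41) = 649*244 = 158356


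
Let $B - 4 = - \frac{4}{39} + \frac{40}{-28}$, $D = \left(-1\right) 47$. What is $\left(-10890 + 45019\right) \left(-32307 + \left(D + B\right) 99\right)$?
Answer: $- \frac{114029016222}{91} \approx -1.2531 \cdot 10^{9}$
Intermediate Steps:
$D = -47$
$B = \frac{674}{273}$ ($B = 4 + \left(- \frac{4}{39} + \frac{40}{-28}\right) = 4 + \left(\left(-4\right) \frac{1}{39} + 40 \left(- \frac{1}{28}\right)\right) = 4 - \frac{418}{273} = \frac{674}{273} \approx 2.4689$)
$\left(-10890 + 45019\right) \left(-32307 + \left(D + B\right) 99\right) = \left(-10890 + 45019\right) \left(-32307 + \left(-47 + \frac{674}{273}\right) 99\right) = 34129 \left(-32307 - \frac{401181}{91}\right) = 34129 \left(- \frac{3341118}{91}\right) = - \frac{114029016222}{91}$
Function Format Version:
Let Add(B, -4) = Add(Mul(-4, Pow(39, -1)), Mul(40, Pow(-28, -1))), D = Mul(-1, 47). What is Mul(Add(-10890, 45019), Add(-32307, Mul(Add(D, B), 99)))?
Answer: Rational(-114029016222, 91) ≈ -1.2531e+9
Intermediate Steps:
D = -47
B = Rational(674, 273) (B = Add(4, Add(Mul(-4, Pow(39, -1)), Mul(40, Pow(-28, -1)))) = Add(4, Add(Mul(-4, Rational(1, 39)), Mul(40, Rational(-1, 28)))) = Add(4, Add(Rational(-4, 39), Rational(-10, 7))) = Add(4, Rational(-418, 273)) = Rational(674, 273) ≈ 2.4689)
Mul(Add(-10890, 45019), Add(-32307, Mul(Add(D, B), 99))) = Mul(Add(-10890, 45019), Add(-32307, Mul(Add(-47, Rational(674, 273)), 99))) = Mul(34129, Add(-32307, Mul(Rational(-12157, 273), 99))) = Mul(34129, Add(-32307, Rational(-401181, 91))) = Mul(34129, Rational(-3341118, 91)) = Rational(-114029016222, 91)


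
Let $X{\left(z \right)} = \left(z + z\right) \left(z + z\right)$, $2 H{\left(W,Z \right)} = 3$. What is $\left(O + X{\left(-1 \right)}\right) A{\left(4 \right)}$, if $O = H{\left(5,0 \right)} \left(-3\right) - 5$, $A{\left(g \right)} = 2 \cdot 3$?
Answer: $-33$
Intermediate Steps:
$H{\left(W,Z \right)} = \frac{3}{2}$ ($H{\left(W,Z \right)} = \frac{1}{2} \cdot 3 = \frac{3}{2}$)
$A{\left(g \right)} = 6$
$O = - \frac{19}{2}$ ($O = \frac{3}{2} \left(-3\right) - 5 = - \frac{9}{2} - 5 = - \frac{19}{2} \approx -9.5$)
$X{\left(z \right)} = 4 z^{2}$ ($X{\left(z \right)} = 2 z 2 z = 4 z^{2}$)
$\left(O + X{\left(-1 \right)}\right) A{\left(4 \right)} = \left(- \frac{19}{2} + 4 \left(-1\right)^{2}\right) 6 = \left(- \frac{19}{2} + 4 \cdot 1\right) 6 = \left(- \frac{19}{2} + 4\right) 6 = \left(- \frac{11}{2}\right) 6 = -33$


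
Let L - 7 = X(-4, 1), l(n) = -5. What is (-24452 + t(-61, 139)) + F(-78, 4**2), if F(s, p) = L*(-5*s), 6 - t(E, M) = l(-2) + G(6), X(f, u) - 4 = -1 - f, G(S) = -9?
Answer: -18972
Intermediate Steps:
X(f, u) = 3 - f (X(f, u) = 4 + (-1 - f) = 3 - f)
L = 14 (L = 7 + (3 - 1*(-4)) = 7 + (3 + 4) = 7 + 7 = 14)
t(E, M) = 20 (t(E, M) = 6 - (-5 - 9) = 6 - 1*(-14) = 6 + 14 = 20)
F(s, p) = -70*s (F(s, p) = 14*(-5*s) = -70*s)
(-24452 + t(-61, 139)) + F(-78, 4**2) = (-24452 + 20) - 70*(-78) = -24432 + 5460 = -18972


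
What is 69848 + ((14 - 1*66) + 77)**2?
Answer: 70473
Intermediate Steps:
69848 + ((14 - 1*66) + 77)**2 = 69848 + ((14 - 66) + 77)**2 = 69848 + (-52 + 77)**2 = 69848 + 25**2 = 69848 + 625 = 70473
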